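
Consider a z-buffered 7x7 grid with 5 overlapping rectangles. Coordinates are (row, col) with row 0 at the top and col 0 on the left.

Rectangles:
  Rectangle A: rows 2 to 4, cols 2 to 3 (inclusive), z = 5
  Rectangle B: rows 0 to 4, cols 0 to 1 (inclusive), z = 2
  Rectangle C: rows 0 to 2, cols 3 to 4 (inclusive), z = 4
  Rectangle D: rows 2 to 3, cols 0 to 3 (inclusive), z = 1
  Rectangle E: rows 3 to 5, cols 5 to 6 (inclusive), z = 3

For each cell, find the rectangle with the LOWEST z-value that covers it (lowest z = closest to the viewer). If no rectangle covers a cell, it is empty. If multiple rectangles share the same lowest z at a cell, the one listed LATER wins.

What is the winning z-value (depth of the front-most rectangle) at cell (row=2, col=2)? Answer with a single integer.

Check cell (2,2):
  A: rows 2-4 cols 2-3 z=5 -> covers; best now A (z=5)
  B: rows 0-4 cols 0-1 -> outside (col miss)
  C: rows 0-2 cols 3-4 -> outside (col miss)
  D: rows 2-3 cols 0-3 z=1 -> covers; best now D (z=1)
  E: rows 3-5 cols 5-6 -> outside (row miss)
Winner: D at z=1

Answer: 1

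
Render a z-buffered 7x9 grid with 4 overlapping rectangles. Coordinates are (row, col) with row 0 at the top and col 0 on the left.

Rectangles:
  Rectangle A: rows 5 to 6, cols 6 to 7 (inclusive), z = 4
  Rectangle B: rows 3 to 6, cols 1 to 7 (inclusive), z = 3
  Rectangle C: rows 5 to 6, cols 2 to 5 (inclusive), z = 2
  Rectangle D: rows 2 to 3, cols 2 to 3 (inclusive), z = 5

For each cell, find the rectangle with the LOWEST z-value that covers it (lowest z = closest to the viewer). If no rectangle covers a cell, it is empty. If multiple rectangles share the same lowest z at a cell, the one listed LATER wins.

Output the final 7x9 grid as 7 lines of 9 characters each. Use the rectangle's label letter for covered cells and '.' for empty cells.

.........
.........
..DD.....
.BBBBBBB.
.BBBBBBB.
.BCCCCBB.
.BCCCCBB.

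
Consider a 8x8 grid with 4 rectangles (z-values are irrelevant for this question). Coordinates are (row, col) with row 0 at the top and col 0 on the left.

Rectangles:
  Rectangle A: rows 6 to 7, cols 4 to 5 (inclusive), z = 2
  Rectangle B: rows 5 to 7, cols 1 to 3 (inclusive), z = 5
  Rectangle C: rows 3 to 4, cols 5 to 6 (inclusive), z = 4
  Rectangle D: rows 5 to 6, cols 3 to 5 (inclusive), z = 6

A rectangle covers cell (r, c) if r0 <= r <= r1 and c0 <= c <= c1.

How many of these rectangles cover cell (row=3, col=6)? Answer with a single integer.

Answer: 1

Derivation:
Check cell (3,6):
  A: rows 6-7 cols 4-5 -> outside (row miss)
  B: rows 5-7 cols 1-3 -> outside (row miss)
  C: rows 3-4 cols 5-6 -> covers
  D: rows 5-6 cols 3-5 -> outside (row miss)
Count covering = 1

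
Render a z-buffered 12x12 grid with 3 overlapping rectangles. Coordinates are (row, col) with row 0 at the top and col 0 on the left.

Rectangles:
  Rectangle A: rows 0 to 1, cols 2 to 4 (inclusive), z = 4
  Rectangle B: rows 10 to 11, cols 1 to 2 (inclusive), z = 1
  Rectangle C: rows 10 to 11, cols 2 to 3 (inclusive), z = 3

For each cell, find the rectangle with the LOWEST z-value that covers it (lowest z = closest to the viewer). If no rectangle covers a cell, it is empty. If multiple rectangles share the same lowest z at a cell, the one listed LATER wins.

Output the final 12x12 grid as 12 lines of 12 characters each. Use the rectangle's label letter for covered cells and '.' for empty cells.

..AAA.......
..AAA.......
............
............
............
............
............
............
............
............
.BBC........
.BBC........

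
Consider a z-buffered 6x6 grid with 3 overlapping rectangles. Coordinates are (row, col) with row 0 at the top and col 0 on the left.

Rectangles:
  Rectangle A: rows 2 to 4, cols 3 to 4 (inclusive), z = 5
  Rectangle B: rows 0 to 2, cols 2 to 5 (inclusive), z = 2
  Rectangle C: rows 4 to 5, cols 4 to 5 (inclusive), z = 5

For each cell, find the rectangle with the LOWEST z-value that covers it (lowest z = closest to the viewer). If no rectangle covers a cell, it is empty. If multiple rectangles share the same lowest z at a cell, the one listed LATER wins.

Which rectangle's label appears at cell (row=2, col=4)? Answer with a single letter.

Answer: B

Derivation:
Check cell (2,4):
  A: rows 2-4 cols 3-4 z=5 -> covers; best now A (z=5)
  B: rows 0-2 cols 2-5 z=2 -> covers; best now B (z=2)
  C: rows 4-5 cols 4-5 -> outside (row miss)
Winner: B at z=2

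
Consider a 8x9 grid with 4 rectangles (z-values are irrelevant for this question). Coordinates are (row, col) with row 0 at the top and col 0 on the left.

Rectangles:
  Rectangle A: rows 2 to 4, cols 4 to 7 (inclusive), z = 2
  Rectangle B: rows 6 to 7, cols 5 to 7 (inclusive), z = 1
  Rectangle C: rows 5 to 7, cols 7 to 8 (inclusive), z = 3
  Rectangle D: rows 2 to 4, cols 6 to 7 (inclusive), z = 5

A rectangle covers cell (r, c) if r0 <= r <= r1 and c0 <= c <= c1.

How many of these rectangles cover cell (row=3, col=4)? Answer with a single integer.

Check cell (3,4):
  A: rows 2-4 cols 4-7 -> covers
  B: rows 6-7 cols 5-7 -> outside (row miss)
  C: rows 5-7 cols 7-8 -> outside (row miss)
  D: rows 2-4 cols 6-7 -> outside (col miss)
Count covering = 1

Answer: 1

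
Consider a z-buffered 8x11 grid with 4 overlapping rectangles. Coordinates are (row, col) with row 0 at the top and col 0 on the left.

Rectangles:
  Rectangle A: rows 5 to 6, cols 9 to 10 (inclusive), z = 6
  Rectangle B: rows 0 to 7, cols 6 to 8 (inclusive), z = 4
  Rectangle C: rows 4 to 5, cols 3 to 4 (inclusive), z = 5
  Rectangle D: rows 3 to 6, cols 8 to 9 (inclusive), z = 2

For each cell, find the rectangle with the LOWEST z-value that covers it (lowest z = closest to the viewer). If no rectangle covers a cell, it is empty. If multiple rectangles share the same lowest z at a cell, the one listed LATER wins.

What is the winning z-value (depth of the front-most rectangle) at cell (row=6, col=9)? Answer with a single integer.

Answer: 2

Derivation:
Check cell (6,9):
  A: rows 5-6 cols 9-10 z=6 -> covers; best now A (z=6)
  B: rows 0-7 cols 6-8 -> outside (col miss)
  C: rows 4-5 cols 3-4 -> outside (row miss)
  D: rows 3-6 cols 8-9 z=2 -> covers; best now D (z=2)
Winner: D at z=2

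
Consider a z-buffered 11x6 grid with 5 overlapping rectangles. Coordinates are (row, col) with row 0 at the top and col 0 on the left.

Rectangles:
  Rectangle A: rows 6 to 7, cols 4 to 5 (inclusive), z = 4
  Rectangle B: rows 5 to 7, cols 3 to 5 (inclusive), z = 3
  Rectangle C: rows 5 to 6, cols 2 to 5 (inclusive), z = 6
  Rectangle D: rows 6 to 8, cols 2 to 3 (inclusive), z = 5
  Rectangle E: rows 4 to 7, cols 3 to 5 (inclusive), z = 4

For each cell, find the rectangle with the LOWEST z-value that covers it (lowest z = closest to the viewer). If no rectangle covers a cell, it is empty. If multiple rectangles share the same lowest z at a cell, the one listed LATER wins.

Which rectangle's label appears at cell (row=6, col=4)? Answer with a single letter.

Answer: B

Derivation:
Check cell (6,4):
  A: rows 6-7 cols 4-5 z=4 -> covers; best now A (z=4)
  B: rows 5-7 cols 3-5 z=3 -> covers; best now B (z=3)
  C: rows 5-6 cols 2-5 z=6 -> covers; best now B (z=3)
  D: rows 6-8 cols 2-3 -> outside (col miss)
  E: rows 4-7 cols 3-5 z=4 -> covers; best now B (z=3)
Winner: B at z=3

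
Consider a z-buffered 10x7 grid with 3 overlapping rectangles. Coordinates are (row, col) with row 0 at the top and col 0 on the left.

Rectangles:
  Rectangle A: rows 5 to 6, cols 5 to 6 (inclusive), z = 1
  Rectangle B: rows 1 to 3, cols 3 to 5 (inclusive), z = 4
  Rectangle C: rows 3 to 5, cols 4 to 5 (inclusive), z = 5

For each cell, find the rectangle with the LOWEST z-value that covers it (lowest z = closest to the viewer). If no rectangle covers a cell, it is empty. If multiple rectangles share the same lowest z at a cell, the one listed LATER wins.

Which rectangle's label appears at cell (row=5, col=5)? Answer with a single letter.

Check cell (5,5):
  A: rows 5-6 cols 5-6 z=1 -> covers; best now A (z=1)
  B: rows 1-3 cols 3-5 -> outside (row miss)
  C: rows 3-5 cols 4-5 z=5 -> covers; best now A (z=1)
Winner: A at z=1

Answer: A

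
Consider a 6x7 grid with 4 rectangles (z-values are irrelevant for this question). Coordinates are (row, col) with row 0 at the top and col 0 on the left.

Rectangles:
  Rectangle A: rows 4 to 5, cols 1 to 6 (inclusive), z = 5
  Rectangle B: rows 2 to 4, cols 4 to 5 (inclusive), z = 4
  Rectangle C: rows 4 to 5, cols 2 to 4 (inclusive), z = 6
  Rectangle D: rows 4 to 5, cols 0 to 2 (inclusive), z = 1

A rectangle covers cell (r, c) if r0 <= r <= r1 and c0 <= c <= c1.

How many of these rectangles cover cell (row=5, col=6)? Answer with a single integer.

Check cell (5,6):
  A: rows 4-5 cols 1-6 -> covers
  B: rows 2-4 cols 4-5 -> outside (row miss)
  C: rows 4-5 cols 2-4 -> outside (col miss)
  D: rows 4-5 cols 0-2 -> outside (col miss)
Count covering = 1

Answer: 1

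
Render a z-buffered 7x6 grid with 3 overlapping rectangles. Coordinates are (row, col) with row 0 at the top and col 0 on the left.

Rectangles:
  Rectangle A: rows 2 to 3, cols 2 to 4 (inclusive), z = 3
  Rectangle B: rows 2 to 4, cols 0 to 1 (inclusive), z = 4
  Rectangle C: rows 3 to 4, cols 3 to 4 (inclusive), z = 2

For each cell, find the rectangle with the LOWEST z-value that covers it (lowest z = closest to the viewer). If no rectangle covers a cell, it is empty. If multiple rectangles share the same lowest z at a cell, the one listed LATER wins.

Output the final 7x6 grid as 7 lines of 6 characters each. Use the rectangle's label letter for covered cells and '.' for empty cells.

......
......
BBAAA.
BBACC.
BB.CC.
......
......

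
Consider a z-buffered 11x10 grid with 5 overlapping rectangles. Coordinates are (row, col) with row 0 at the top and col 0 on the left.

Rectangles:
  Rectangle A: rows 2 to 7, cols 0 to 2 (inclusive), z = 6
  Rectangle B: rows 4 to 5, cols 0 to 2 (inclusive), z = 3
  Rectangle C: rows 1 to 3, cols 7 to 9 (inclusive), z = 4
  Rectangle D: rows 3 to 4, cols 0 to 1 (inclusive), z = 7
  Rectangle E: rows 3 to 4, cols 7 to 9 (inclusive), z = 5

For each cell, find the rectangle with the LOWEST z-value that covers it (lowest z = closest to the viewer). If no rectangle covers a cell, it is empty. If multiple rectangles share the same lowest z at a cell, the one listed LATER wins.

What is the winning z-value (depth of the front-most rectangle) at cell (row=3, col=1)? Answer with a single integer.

Check cell (3,1):
  A: rows 2-7 cols 0-2 z=6 -> covers; best now A (z=6)
  B: rows 4-5 cols 0-2 -> outside (row miss)
  C: rows 1-3 cols 7-9 -> outside (col miss)
  D: rows 3-4 cols 0-1 z=7 -> covers; best now A (z=6)
  E: rows 3-4 cols 7-9 -> outside (col miss)
Winner: A at z=6

Answer: 6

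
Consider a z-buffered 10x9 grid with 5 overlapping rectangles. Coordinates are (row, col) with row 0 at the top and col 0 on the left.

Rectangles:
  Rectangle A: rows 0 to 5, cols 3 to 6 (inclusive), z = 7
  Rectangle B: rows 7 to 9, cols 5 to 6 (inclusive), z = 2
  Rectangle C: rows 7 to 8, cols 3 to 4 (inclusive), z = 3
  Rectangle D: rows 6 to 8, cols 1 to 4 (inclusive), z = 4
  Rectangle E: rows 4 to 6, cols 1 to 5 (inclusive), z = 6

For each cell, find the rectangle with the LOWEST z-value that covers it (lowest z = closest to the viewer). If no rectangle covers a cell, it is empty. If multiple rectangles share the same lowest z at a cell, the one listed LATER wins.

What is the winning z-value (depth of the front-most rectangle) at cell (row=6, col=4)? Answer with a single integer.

Check cell (6,4):
  A: rows 0-5 cols 3-6 -> outside (row miss)
  B: rows 7-9 cols 5-6 -> outside (row miss)
  C: rows 7-8 cols 3-4 -> outside (row miss)
  D: rows 6-8 cols 1-4 z=4 -> covers; best now D (z=4)
  E: rows 4-6 cols 1-5 z=6 -> covers; best now D (z=4)
Winner: D at z=4

Answer: 4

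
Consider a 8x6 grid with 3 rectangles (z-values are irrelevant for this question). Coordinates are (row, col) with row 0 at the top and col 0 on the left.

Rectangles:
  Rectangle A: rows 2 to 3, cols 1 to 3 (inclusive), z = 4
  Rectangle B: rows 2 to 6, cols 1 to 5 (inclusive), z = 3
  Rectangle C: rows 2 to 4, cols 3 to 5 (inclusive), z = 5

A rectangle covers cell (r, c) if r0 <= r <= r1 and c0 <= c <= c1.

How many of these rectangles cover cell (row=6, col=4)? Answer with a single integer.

Check cell (6,4):
  A: rows 2-3 cols 1-3 -> outside (row miss)
  B: rows 2-6 cols 1-5 -> covers
  C: rows 2-4 cols 3-5 -> outside (row miss)
Count covering = 1

Answer: 1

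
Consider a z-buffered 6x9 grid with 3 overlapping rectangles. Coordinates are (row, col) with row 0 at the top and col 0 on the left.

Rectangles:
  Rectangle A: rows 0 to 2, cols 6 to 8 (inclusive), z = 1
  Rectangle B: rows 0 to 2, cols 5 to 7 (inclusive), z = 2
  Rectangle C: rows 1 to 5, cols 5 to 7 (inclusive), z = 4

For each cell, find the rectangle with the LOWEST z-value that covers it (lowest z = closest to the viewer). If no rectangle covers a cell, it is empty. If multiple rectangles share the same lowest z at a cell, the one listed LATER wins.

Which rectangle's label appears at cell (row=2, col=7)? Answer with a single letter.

Check cell (2,7):
  A: rows 0-2 cols 6-8 z=1 -> covers; best now A (z=1)
  B: rows 0-2 cols 5-7 z=2 -> covers; best now A (z=1)
  C: rows 1-5 cols 5-7 z=4 -> covers; best now A (z=1)
Winner: A at z=1

Answer: A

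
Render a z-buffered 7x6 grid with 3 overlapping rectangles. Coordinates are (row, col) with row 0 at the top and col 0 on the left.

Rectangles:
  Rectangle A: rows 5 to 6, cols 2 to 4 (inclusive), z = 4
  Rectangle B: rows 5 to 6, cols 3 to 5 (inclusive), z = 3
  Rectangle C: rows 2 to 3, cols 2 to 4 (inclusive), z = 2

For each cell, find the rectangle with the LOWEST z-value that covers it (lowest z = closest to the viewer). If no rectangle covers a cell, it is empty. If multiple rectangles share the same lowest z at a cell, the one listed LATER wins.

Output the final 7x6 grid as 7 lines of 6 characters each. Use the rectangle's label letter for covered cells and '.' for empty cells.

......
......
..CCC.
..CCC.
......
..ABBB
..ABBB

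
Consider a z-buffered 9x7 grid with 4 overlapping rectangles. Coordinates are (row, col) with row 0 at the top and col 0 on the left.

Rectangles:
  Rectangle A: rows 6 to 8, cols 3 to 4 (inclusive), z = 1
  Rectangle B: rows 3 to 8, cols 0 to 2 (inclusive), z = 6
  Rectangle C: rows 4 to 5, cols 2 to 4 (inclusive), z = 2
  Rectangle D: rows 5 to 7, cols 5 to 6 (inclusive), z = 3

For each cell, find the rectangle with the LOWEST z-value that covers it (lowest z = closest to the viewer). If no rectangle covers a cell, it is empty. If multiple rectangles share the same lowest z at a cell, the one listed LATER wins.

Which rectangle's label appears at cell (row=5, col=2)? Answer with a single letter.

Check cell (5,2):
  A: rows 6-8 cols 3-4 -> outside (row miss)
  B: rows 3-8 cols 0-2 z=6 -> covers; best now B (z=6)
  C: rows 4-5 cols 2-4 z=2 -> covers; best now C (z=2)
  D: rows 5-7 cols 5-6 -> outside (col miss)
Winner: C at z=2

Answer: C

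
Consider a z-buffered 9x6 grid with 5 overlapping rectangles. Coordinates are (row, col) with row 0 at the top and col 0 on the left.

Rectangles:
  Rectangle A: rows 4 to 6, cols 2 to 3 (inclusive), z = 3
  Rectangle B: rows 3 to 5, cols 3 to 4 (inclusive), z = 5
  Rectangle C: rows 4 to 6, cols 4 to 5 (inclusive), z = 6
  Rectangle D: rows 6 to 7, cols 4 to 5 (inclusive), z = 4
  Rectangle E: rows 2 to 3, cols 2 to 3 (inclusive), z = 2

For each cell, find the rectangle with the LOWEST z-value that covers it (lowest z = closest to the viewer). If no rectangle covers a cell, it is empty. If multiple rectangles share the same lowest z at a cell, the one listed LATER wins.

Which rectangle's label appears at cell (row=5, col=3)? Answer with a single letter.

Answer: A

Derivation:
Check cell (5,3):
  A: rows 4-6 cols 2-3 z=3 -> covers; best now A (z=3)
  B: rows 3-5 cols 3-4 z=5 -> covers; best now A (z=3)
  C: rows 4-6 cols 4-5 -> outside (col miss)
  D: rows 6-7 cols 4-5 -> outside (row miss)
  E: rows 2-3 cols 2-3 -> outside (row miss)
Winner: A at z=3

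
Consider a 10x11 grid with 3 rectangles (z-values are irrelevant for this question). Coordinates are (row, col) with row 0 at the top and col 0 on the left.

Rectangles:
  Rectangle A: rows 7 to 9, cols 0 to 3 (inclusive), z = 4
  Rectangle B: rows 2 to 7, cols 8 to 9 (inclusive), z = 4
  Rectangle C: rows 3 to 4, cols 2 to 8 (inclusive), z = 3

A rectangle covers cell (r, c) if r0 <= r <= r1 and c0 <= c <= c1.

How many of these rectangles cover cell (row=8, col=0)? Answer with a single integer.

Answer: 1

Derivation:
Check cell (8,0):
  A: rows 7-9 cols 0-3 -> covers
  B: rows 2-7 cols 8-9 -> outside (row miss)
  C: rows 3-4 cols 2-8 -> outside (row miss)
Count covering = 1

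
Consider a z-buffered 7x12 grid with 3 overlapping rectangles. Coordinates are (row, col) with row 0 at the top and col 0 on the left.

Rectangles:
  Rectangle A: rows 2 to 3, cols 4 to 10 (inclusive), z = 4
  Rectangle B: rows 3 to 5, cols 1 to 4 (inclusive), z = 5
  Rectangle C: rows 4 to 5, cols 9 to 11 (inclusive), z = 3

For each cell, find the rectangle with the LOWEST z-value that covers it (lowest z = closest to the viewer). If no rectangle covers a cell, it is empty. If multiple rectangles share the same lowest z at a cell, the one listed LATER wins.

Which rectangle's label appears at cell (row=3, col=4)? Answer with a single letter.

Answer: A

Derivation:
Check cell (3,4):
  A: rows 2-3 cols 4-10 z=4 -> covers; best now A (z=4)
  B: rows 3-5 cols 1-4 z=5 -> covers; best now A (z=4)
  C: rows 4-5 cols 9-11 -> outside (row miss)
Winner: A at z=4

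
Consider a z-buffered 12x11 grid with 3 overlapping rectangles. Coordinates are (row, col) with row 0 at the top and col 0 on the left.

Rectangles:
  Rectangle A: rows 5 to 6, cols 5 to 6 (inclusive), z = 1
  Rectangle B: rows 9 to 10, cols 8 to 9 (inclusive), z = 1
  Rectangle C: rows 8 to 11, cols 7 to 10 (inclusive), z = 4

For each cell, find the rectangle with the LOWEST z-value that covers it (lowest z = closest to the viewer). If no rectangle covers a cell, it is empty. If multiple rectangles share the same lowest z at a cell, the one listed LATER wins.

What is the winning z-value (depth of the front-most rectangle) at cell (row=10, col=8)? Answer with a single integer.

Check cell (10,8):
  A: rows 5-6 cols 5-6 -> outside (row miss)
  B: rows 9-10 cols 8-9 z=1 -> covers; best now B (z=1)
  C: rows 8-11 cols 7-10 z=4 -> covers; best now B (z=1)
Winner: B at z=1

Answer: 1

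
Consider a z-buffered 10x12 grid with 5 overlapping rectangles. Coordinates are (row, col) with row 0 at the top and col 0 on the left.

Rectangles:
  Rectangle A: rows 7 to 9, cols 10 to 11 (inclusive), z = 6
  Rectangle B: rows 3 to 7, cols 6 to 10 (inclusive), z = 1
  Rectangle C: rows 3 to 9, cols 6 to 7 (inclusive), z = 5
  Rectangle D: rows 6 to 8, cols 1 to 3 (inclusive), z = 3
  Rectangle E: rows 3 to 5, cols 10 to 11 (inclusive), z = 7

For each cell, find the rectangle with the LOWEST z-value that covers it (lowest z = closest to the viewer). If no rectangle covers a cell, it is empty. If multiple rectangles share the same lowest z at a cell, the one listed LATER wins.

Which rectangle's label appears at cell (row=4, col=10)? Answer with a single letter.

Check cell (4,10):
  A: rows 7-9 cols 10-11 -> outside (row miss)
  B: rows 3-7 cols 6-10 z=1 -> covers; best now B (z=1)
  C: rows 3-9 cols 6-7 -> outside (col miss)
  D: rows 6-8 cols 1-3 -> outside (row miss)
  E: rows 3-5 cols 10-11 z=7 -> covers; best now B (z=1)
Winner: B at z=1

Answer: B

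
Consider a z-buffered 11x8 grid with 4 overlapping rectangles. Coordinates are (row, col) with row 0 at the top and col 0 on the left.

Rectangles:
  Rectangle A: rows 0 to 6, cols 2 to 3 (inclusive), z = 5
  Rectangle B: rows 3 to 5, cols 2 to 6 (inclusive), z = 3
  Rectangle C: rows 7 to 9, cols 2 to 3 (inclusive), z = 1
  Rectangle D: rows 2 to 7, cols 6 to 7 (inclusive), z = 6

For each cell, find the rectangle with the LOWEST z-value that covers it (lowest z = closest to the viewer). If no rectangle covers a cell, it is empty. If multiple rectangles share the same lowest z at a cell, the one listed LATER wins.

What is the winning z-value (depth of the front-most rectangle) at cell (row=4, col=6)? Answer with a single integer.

Check cell (4,6):
  A: rows 0-6 cols 2-3 -> outside (col miss)
  B: rows 3-5 cols 2-6 z=3 -> covers; best now B (z=3)
  C: rows 7-9 cols 2-3 -> outside (row miss)
  D: rows 2-7 cols 6-7 z=6 -> covers; best now B (z=3)
Winner: B at z=3

Answer: 3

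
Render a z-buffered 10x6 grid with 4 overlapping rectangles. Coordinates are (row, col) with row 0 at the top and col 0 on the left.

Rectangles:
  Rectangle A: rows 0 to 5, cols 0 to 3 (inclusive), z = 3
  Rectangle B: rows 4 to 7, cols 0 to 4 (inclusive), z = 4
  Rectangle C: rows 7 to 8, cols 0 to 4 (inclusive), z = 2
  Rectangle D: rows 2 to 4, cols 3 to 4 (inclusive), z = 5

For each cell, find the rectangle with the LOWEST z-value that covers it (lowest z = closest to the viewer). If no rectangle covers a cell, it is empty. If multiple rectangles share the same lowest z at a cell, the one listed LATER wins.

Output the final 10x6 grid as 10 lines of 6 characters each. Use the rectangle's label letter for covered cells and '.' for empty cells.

AAAA..
AAAA..
AAAAD.
AAAAD.
AAAAB.
AAAAB.
BBBBB.
CCCCC.
CCCCC.
......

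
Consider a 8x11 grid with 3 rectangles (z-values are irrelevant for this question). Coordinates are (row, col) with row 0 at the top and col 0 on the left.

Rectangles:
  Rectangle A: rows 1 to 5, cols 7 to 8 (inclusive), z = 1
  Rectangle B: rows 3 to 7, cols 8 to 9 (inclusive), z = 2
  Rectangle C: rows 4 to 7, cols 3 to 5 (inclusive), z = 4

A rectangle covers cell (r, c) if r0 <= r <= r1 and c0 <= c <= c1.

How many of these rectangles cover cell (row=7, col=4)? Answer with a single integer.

Check cell (7,4):
  A: rows 1-5 cols 7-8 -> outside (row miss)
  B: rows 3-7 cols 8-9 -> outside (col miss)
  C: rows 4-7 cols 3-5 -> covers
Count covering = 1

Answer: 1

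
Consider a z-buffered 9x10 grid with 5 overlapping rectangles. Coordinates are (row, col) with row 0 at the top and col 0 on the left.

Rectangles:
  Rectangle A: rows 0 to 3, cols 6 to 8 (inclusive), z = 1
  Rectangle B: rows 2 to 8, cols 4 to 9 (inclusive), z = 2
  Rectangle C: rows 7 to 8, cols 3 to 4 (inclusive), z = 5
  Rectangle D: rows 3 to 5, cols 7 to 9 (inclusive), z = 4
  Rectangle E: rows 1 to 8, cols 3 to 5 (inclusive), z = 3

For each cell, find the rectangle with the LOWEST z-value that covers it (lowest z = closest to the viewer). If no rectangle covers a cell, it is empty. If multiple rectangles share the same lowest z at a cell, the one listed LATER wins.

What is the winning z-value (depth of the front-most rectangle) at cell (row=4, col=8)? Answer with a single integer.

Answer: 2

Derivation:
Check cell (4,8):
  A: rows 0-3 cols 6-8 -> outside (row miss)
  B: rows 2-8 cols 4-9 z=2 -> covers; best now B (z=2)
  C: rows 7-8 cols 3-4 -> outside (row miss)
  D: rows 3-5 cols 7-9 z=4 -> covers; best now B (z=2)
  E: rows 1-8 cols 3-5 -> outside (col miss)
Winner: B at z=2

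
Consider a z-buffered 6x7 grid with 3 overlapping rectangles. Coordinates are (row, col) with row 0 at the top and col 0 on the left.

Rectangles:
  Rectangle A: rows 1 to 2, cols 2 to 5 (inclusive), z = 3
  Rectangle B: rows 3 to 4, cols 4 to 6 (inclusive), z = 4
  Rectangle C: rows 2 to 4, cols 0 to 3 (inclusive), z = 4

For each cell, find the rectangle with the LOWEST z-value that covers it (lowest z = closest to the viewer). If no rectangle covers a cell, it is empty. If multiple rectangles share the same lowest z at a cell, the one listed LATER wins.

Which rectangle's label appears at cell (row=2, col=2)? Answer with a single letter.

Answer: A

Derivation:
Check cell (2,2):
  A: rows 1-2 cols 2-5 z=3 -> covers; best now A (z=3)
  B: rows 3-4 cols 4-6 -> outside (row miss)
  C: rows 2-4 cols 0-3 z=4 -> covers; best now A (z=3)
Winner: A at z=3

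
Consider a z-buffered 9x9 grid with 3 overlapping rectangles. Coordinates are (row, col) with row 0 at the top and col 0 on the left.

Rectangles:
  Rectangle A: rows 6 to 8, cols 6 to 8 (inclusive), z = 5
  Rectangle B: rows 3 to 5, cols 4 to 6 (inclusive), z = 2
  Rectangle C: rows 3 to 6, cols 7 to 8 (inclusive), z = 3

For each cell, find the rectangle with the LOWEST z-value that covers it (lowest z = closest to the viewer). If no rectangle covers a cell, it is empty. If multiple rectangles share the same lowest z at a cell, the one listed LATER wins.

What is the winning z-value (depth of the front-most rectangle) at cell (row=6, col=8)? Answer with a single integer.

Answer: 3

Derivation:
Check cell (6,8):
  A: rows 6-8 cols 6-8 z=5 -> covers; best now A (z=5)
  B: rows 3-5 cols 4-6 -> outside (row miss)
  C: rows 3-6 cols 7-8 z=3 -> covers; best now C (z=3)
Winner: C at z=3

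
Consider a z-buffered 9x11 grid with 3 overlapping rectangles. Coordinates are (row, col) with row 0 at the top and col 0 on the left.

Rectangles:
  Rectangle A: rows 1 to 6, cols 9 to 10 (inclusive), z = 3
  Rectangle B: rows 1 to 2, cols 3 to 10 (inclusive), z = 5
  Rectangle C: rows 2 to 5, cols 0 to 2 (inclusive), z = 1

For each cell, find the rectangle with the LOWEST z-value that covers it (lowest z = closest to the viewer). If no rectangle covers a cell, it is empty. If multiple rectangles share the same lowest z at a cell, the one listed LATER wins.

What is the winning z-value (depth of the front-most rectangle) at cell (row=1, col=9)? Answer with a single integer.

Answer: 3

Derivation:
Check cell (1,9):
  A: rows 1-6 cols 9-10 z=3 -> covers; best now A (z=3)
  B: rows 1-2 cols 3-10 z=5 -> covers; best now A (z=3)
  C: rows 2-5 cols 0-2 -> outside (row miss)
Winner: A at z=3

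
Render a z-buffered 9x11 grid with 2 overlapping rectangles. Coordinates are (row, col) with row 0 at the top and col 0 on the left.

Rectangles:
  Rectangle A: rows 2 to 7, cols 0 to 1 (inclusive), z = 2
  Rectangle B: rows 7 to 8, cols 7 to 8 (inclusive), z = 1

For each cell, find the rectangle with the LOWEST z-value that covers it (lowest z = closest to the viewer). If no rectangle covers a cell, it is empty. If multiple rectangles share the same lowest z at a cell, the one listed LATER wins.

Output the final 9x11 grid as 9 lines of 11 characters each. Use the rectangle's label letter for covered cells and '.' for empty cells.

...........
...........
AA.........
AA.........
AA.........
AA.........
AA.........
AA.....BB..
.......BB..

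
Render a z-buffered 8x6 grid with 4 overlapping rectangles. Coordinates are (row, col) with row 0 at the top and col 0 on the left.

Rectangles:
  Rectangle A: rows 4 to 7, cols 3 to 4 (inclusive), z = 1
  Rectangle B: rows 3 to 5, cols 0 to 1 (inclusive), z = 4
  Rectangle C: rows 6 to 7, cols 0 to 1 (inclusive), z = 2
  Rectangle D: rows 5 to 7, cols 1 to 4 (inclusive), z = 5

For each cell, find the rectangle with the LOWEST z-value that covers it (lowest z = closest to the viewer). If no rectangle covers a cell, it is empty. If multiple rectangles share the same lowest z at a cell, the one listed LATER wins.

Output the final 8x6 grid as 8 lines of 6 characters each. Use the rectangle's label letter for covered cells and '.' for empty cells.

......
......
......
BB....
BB.AA.
BBDAA.
CCDAA.
CCDAA.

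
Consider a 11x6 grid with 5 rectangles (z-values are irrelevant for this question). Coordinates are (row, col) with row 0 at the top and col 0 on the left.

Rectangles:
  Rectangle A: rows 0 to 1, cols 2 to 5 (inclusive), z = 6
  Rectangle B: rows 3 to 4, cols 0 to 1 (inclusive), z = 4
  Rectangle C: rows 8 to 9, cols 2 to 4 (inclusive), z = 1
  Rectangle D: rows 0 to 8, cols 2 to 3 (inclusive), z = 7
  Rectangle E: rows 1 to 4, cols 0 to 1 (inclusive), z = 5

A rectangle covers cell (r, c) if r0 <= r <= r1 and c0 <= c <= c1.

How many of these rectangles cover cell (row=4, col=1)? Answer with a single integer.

Check cell (4,1):
  A: rows 0-1 cols 2-5 -> outside (row miss)
  B: rows 3-4 cols 0-1 -> covers
  C: rows 8-9 cols 2-4 -> outside (row miss)
  D: rows 0-8 cols 2-3 -> outside (col miss)
  E: rows 1-4 cols 0-1 -> covers
Count covering = 2

Answer: 2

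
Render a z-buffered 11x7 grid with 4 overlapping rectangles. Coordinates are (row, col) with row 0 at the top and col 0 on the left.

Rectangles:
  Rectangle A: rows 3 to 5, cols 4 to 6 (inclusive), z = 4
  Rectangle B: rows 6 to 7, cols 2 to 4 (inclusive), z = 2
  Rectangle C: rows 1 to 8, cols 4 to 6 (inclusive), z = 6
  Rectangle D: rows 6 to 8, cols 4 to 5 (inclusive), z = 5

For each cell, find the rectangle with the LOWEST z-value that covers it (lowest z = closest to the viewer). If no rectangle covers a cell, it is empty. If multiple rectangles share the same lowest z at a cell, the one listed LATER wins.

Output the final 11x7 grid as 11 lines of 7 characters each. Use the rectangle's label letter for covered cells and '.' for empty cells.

.......
....CCC
....CCC
....AAA
....AAA
....AAA
..BBBDC
..BBBDC
....DDC
.......
.......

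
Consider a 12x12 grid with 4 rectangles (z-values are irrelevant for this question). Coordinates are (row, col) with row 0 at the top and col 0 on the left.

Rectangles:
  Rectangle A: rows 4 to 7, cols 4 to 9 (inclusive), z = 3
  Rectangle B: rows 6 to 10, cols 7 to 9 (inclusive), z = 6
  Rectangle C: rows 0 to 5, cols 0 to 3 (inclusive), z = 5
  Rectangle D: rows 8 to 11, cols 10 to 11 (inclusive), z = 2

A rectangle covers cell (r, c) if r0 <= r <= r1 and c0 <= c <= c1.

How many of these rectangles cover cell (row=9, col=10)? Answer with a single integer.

Answer: 1

Derivation:
Check cell (9,10):
  A: rows 4-7 cols 4-9 -> outside (row miss)
  B: rows 6-10 cols 7-9 -> outside (col miss)
  C: rows 0-5 cols 0-3 -> outside (row miss)
  D: rows 8-11 cols 10-11 -> covers
Count covering = 1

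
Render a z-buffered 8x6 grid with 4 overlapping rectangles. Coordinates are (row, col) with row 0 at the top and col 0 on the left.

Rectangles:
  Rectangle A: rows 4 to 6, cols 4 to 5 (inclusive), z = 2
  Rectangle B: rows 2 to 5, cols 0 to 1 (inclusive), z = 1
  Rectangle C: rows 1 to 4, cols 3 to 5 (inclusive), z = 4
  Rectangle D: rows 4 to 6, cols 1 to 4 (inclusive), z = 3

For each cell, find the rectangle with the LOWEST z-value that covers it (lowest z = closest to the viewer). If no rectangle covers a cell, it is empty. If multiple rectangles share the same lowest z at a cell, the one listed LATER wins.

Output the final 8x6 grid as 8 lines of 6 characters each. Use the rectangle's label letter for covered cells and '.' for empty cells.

......
...CCC
BB.CCC
BB.CCC
BBDDAA
BBDDAA
.DDDAA
......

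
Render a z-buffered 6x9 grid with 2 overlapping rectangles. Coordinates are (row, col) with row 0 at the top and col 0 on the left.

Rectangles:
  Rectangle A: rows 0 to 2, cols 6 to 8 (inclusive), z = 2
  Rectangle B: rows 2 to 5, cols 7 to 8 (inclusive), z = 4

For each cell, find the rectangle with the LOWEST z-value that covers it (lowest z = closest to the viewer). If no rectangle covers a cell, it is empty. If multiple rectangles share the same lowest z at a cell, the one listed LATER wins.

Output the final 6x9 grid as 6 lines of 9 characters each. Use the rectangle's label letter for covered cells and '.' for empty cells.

......AAA
......AAA
......AAA
.......BB
.......BB
.......BB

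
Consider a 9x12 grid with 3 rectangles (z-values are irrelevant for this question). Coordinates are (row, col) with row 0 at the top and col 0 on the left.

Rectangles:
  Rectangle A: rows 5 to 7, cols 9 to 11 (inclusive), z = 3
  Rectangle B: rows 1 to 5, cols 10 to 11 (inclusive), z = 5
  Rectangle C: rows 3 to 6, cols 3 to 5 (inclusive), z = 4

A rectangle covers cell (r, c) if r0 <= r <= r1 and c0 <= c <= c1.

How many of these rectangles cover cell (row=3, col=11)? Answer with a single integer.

Answer: 1

Derivation:
Check cell (3,11):
  A: rows 5-7 cols 9-11 -> outside (row miss)
  B: rows 1-5 cols 10-11 -> covers
  C: rows 3-6 cols 3-5 -> outside (col miss)
Count covering = 1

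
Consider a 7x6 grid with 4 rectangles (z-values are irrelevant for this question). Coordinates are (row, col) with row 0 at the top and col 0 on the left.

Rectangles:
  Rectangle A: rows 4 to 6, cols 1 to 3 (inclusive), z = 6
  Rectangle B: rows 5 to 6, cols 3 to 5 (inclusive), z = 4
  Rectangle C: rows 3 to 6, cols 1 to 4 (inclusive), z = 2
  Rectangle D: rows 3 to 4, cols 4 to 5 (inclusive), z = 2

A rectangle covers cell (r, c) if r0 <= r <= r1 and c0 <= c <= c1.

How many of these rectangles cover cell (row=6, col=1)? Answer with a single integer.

Check cell (6,1):
  A: rows 4-6 cols 1-3 -> covers
  B: rows 5-6 cols 3-5 -> outside (col miss)
  C: rows 3-6 cols 1-4 -> covers
  D: rows 3-4 cols 4-5 -> outside (row miss)
Count covering = 2

Answer: 2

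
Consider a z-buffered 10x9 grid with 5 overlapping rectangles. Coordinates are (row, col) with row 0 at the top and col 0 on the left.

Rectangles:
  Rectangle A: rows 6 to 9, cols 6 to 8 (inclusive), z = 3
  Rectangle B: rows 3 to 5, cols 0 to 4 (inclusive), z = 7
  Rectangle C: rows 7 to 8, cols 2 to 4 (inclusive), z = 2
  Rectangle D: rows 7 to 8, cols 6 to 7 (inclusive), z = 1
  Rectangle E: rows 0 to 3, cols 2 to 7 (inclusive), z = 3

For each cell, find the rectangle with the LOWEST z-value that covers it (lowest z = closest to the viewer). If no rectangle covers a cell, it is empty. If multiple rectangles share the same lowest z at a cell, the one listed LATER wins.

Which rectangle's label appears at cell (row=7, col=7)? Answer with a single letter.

Answer: D

Derivation:
Check cell (7,7):
  A: rows 6-9 cols 6-8 z=3 -> covers; best now A (z=3)
  B: rows 3-5 cols 0-4 -> outside (row miss)
  C: rows 7-8 cols 2-4 -> outside (col miss)
  D: rows 7-8 cols 6-7 z=1 -> covers; best now D (z=1)
  E: rows 0-3 cols 2-7 -> outside (row miss)
Winner: D at z=1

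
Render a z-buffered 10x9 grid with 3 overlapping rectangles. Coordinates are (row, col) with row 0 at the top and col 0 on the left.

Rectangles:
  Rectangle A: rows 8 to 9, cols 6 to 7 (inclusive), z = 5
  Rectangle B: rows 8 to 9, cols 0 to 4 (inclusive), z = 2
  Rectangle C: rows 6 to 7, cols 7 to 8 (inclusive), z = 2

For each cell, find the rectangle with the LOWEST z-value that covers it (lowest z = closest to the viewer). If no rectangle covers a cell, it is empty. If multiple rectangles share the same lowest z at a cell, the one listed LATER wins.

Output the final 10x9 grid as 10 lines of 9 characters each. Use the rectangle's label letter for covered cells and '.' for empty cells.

.........
.........
.........
.........
.........
.........
.......CC
.......CC
BBBBB.AA.
BBBBB.AA.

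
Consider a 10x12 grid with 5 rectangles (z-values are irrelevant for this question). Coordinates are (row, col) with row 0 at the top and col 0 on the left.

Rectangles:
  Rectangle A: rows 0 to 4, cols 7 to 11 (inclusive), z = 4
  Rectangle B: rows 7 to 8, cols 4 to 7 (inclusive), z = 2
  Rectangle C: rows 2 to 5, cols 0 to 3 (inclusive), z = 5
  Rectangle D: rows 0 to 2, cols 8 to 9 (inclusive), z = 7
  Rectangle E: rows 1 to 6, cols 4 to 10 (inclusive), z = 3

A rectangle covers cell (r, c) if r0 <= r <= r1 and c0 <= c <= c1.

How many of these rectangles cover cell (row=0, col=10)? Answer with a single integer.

Check cell (0,10):
  A: rows 0-4 cols 7-11 -> covers
  B: rows 7-8 cols 4-7 -> outside (row miss)
  C: rows 2-5 cols 0-3 -> outside (row miss)
  D: rows 0-2 cols 8-9 -> outside (col miss)
  E: rows 1-6 cols 4-10 -> outside (row miss)
Count covering = 1

Answer: 1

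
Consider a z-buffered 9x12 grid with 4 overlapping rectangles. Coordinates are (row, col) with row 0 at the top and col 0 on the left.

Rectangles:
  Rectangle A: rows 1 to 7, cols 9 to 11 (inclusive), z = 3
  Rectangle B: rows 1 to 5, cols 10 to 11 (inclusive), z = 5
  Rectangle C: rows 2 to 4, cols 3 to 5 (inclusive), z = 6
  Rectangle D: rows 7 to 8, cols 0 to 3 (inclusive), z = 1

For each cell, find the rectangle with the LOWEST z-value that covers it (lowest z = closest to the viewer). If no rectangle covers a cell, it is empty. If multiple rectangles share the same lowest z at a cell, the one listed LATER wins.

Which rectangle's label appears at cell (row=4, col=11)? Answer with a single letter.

Answer: A

Derivation:
Check cell (4,11):
  A: rows 1-7 cols 9-11 z=3 -> covers; best now A (z=3)
  B: rows 1-5 cols 10-11 z=5 -> covers; best now A (z=3)
  C: rows 2-4 cols 3-5 -> outside (col miss)
  D: rows 7-8 cols 0-3 -> outside (row miss)
Winner: A at z=3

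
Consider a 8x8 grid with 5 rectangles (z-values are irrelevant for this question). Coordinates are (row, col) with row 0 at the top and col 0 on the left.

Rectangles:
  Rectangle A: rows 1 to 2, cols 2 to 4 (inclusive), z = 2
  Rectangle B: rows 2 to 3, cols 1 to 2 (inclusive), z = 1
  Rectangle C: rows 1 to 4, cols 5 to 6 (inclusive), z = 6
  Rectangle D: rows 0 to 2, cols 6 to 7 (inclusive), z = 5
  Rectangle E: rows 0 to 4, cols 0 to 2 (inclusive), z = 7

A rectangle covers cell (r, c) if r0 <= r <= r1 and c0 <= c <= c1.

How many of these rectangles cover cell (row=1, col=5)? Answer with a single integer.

Check cell (1,5):
  A: rows 1-2 cols 2-4 -> outside (col miss)
  B: rows 2-3 cols 1-2 -> outside (row miss)
  C: rows 1-4 cols 5-6 -> covers
  D: rows 0-2 cols 6-7 -> outside (col miss)
  E: rows 0-4 cols 0-2 -> outside (col miss)
Count covering = 1

Answer: 1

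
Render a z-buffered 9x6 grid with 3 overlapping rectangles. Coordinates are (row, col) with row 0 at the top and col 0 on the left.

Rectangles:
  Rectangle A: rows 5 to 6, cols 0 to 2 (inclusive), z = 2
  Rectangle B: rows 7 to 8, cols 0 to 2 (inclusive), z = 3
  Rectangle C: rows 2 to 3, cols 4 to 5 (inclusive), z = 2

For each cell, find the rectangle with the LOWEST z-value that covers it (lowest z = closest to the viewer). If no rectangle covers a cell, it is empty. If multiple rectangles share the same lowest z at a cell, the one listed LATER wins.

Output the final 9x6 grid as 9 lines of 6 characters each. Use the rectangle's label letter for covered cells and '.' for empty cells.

......
......
....CC
....CC
......
AAA...
AAA...
BBB...
BBB...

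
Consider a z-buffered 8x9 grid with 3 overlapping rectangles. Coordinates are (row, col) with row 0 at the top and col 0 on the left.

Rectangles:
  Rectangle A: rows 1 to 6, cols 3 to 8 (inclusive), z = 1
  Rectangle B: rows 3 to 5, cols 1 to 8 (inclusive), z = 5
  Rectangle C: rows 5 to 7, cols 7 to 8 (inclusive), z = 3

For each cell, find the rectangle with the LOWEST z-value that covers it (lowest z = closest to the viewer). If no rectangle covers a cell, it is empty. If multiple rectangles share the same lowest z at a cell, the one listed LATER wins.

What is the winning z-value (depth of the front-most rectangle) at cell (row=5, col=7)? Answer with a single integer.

Answer: 1

Derivation:
Check cell (5,7):
  A: rows 1-6 cols 3-8 z=1 -> covers; best now A (z=1)
  B: rows 3-5 cols 1-8 z=5 -> covers; best now A (z=1)
  C: rows 5-7 cols 7-8 z=3 -> covers; best now A (z=1)
Winner: A at z=1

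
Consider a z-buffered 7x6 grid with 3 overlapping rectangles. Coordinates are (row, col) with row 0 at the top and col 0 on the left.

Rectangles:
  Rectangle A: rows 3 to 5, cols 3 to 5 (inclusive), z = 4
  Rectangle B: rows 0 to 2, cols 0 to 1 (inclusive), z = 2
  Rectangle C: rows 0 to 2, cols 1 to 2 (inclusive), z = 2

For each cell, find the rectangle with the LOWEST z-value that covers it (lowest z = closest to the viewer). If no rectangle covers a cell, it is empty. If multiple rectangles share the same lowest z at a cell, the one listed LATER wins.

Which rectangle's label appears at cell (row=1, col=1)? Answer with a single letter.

Check cell (1,1):
  A: rows 3-5 cols 3-5 -> outside (row miss)
  B: rows 0-2 cols 0-1 z=2 -> covers; best now B (z=2)
  C: rows 0-2 cols 1-2 z=2 -> covers; best now C (z=2)
Winner: C at z=2

Answer: C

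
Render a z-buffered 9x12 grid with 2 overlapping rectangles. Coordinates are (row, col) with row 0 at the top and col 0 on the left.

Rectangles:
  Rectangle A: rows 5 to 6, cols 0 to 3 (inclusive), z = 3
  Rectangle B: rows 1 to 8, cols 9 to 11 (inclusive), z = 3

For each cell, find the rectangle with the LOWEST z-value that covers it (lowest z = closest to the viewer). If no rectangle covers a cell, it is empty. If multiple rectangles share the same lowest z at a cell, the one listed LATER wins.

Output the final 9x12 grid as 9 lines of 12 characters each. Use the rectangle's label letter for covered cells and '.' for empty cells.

............
.........BBB
.........BBB
.........BBB
.........BBB
AAAA.....BBB
AAAA.....BBB
.........BBB
.........BBB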